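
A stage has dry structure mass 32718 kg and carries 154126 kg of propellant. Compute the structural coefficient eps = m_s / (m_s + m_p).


eps = 32718 / (32718 + 154126) = 0.1751

0.1751


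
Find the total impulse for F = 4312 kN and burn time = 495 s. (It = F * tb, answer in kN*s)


It = 4312 * 495 = 2134440 kN*s

2134440 kN*s


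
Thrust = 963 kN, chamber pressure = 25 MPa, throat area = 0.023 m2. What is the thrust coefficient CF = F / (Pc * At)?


CF = 963000 / (25e6 * 0.023) = 1.67

1.67


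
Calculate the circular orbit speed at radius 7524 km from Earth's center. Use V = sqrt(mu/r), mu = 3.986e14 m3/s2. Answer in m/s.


V = sqrt(3.986e14 / 7524000) = 7279 m/s

7279 m/s


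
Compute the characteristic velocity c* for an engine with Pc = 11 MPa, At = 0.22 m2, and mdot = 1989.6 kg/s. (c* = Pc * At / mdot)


c* = 11e6 * 0.22 / 1989.6 = 1216 m/s

1216 m/s


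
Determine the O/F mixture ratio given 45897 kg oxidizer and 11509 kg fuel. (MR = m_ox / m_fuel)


MR = 45897 / 11509 = 3.99

3.99


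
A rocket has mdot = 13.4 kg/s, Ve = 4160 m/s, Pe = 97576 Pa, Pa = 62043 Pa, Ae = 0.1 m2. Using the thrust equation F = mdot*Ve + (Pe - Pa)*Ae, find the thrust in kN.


F = 13.4 * 4160 + (97576 - 62043) * 0.1 = 59297.0 N = 59.3 kN

59.3 kN


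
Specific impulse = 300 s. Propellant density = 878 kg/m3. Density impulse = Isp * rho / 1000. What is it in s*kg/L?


rho*Isp = 300 * 878 / 1000 = 263 s*kg/L

263 s*kg/L


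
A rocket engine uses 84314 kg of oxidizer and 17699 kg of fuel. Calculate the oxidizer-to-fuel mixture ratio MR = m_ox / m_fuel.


MR = 84314 / 17699 = 4.76

4.76


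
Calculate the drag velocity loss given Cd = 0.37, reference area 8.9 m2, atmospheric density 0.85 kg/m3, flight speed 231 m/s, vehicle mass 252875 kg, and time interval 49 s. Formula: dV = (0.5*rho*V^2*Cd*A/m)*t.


D = 0.5 * 0.85 * 231^2 * 0.37 * 8.9 = 74680.05 N
a = 74680.05 / 252875 = 0.2953 m/s2
dV = 0.2953 * 49 = 14.5 m/s

14.5 m/s


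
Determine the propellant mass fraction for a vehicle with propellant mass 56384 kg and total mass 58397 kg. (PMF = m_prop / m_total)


PMF = 56384 / 58397 = 0.966

0.966


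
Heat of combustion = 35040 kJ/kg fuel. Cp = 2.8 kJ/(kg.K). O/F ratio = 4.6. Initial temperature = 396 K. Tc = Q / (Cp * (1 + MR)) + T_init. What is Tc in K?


Tc = 35040 / (2.8 * (1 + 4.6)) + 396 = 2631 K

2631 K


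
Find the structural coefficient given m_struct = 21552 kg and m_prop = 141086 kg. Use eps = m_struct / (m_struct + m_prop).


eps = 21552 / (21552 + 141086) = 0.1325

0.1325


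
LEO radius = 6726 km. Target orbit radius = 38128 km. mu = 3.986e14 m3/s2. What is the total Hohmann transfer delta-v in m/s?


V1 = sqrt(mu/r1) = 7698.22 m/s
dV1 = V1*(sqrt(2*r2/(r1+r2)) - 1) = 2339.31 m/s
V2 = sqrt(mu/r2) = 3233.3 m/s
dV2 = V2*(1 - sqrt(2*r1/(r1+r2))) = 1462.63 m/s
Total dV = 3802 m/s

3802 m/s


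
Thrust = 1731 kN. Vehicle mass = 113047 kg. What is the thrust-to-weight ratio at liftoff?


TWR = 1731000 / (113047 * 9.81) = 1.56

1.56


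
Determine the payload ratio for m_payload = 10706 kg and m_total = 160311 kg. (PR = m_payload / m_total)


PR = 10706 / 160311 = 0.0668

0.0668


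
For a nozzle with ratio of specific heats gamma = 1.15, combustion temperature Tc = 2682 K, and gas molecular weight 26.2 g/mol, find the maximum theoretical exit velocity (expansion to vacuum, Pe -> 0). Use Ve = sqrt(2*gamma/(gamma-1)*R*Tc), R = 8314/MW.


R = 8314 / 26.2 = 317.33 J/(kg.K)
Ve = sqrt(2 * 1.15 / (1.15 - 1) * 317.33 * 2682) = 3612 m/s

3612 m/s


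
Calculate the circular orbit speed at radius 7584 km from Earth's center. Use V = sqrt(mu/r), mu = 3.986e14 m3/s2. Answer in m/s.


V = sqrt(3.986e14 / 7584000) = 7250 m/s

7250 m/s


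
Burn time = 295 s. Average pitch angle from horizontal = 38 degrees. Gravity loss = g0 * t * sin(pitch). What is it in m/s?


GL = 9.81 * 295 * sin(38 deg) = 1782 m/s

1782 m/s


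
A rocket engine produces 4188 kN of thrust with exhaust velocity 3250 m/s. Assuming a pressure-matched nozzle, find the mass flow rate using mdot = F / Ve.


mdot = F / Ve = 4188000 / 3250 = 1288.6 kg/s

1288.6 kg/s


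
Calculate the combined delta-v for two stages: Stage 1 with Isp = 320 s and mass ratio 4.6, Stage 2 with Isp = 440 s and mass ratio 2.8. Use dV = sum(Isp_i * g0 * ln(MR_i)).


dV1 = 320 * 9.81 * ln(4.6) = 4790.6 m/s
dV2 = 440 * 9.81 * ln(2.8) = 4444.2 m/s
Total dV = 4790.6 + 4444.2 = 9234.8 m/s ~ 9235 m/s

9235 m/s


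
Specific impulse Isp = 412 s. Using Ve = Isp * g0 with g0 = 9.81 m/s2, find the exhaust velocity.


Ve = Isp * g0 = 412 * 9.81 = 4041.7 m/s

4041.7 m/s


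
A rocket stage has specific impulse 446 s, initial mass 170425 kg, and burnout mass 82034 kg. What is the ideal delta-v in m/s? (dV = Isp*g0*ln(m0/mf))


Ve = 446 * 9.81 = 4375.26 m/s
dV = 4375.26 * ln(170425/82034) = 3199 m/s

3199 m/s


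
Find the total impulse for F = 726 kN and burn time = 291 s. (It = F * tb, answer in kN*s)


It = 726 * 291 = 211266 kN*s

211266 kN*s


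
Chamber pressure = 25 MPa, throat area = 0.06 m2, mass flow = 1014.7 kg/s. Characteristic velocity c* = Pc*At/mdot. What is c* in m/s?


c* = 25e6 * 0.06 / 1014.7 = 1478 m/s

1478 m/s


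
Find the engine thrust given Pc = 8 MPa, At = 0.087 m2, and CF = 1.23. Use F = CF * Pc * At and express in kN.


F = 1.23 * 8e6 * 0.087 = 856080.0 N = 856.1 kN

856.1 kN


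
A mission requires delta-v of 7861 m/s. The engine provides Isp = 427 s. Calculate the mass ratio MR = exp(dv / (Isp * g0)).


Ve = 427 * 9.81 = 4188.87 m/s
MR = exp(7861 / 4188.87) = 6.532

6.532


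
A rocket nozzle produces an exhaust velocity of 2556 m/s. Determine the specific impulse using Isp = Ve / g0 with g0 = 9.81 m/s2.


Isp = Ve / g0 = 2556 / 9.81 = 260.6 s

260.6 s


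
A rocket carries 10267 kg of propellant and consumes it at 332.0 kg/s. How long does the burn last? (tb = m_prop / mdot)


tb = 10267 / 332.0 = 30.9 s

30.9 s


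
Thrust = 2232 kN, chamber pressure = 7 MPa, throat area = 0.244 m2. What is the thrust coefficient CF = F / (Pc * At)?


CF = 2232000 / (7e6 * 0.244) = 1.31

1.31


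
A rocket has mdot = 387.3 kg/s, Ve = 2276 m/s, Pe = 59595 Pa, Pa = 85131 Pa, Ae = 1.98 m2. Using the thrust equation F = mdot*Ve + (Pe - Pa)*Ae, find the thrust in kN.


F = 387.3 * 2276 + (59595 - 85131) * 1.98 = 830934.0 N = 830.9 kN

830.9 kN


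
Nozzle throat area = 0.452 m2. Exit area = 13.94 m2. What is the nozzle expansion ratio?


AR = 13.94 / 0.452 = 30.8

30.8


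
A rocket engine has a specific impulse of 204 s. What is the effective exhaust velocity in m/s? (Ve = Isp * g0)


Ve = Isp * g0 = 204 * 9.81 = 2001.2 m/s

2001.2 m/s


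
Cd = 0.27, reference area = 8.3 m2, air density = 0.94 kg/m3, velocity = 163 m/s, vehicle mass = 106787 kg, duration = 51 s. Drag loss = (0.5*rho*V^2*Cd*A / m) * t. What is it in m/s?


D = 0.5 * 0.94 * 163^2 * 0.27 * 8.3 = 27984.33 N
a = 27984.33 / 106787 = 0.2621 m/s2
dV = 0.2621 * 51 = 13.4 m/s

13.4 m/s


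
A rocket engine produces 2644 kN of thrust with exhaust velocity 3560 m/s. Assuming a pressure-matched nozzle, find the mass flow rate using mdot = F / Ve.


mdot = F / Ve = 2644000 / 3560 = 742.7 kg/s

742.7 kg/s


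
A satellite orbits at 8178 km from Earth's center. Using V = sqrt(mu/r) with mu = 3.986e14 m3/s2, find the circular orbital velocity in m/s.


V = sqrt(3.986e14 / 8178000) = 6981 m/s

6981 m/s


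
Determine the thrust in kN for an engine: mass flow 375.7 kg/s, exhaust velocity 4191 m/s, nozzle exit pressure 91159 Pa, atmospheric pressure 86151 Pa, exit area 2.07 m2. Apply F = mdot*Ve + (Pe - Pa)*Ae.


F = 375.7 * 4191 + (91159 - 86151) * 2.07 = 1.5849e+06 N = 1584.9 kN

1584.9 kN


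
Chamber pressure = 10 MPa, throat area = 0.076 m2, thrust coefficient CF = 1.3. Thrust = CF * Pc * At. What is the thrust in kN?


F = 1.3 * 10e6 * 0.076 = 988000.0 N = 988.0 kN

988.0 kN


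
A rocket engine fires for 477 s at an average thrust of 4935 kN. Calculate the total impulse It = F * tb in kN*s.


It = 4935 * 477 = 2353995 kN*s

2353995 kN*s


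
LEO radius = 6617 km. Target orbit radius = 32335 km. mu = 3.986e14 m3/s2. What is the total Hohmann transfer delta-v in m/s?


V1 = sqrt(mu/r1) = 7761.36 m/s
dV1 = V1*(sqrt(2*r2/(r1+r2)) - 1) = 2239.2 m/s
V2 = sqrt(mu/r2) = 3511.01 m/s
dV2 = V2*(1 - sqrt(2*r1/(r1+r2))) = 1464.51 m/s
Total dV = 3704 m/s

3704 m/s


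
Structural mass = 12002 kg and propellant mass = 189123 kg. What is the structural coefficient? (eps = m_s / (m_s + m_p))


eps = 12002 / (12002 + 189123) = 0.0597

0.0597


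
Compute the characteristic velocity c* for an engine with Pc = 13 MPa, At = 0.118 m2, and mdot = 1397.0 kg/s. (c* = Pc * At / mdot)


c* = 13e6 * 0.118 / 1397.0 = 1098 m/s

1098 m/s


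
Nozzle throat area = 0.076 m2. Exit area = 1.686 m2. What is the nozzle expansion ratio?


AR = 1.686 / 0.076 = 22.2

22.2


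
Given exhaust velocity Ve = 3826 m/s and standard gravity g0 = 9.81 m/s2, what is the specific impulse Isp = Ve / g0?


Isp = Ve / g0 = 3826 / 9.81 = 390.0 s

390.0 s


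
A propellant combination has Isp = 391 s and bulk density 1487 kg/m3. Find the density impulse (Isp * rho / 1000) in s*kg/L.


rho*Isp = 391 * 1487 / 1000 = 581 s*kg/L

581 s*kg/L


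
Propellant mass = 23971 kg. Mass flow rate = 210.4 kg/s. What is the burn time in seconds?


tb = 23971 / 210.4 = 113.9 s

113.9 s


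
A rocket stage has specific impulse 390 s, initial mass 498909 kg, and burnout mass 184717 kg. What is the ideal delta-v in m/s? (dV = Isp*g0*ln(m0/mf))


Ve = 390 * 9.81 = 3825.9 m/s
dV = 3825.9 * ln(498909/184717) = 3801 m/s

3801 m/s


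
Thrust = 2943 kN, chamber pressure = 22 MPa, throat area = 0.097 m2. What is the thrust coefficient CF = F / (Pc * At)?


CF = 2943000 / (22e6 * 0.097) = 1.38

1.38


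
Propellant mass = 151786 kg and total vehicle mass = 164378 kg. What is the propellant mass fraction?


PMF = 151786 / 164378 = 0.923

0.923


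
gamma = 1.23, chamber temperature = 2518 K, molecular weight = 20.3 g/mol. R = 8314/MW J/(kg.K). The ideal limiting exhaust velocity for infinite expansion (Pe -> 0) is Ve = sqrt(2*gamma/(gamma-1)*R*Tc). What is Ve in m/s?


R = 8314 / 20.3 = 409.56 J/(kg.K)
Ve = sqrt(2 * 1.23 / (1.23 - 1) * 409.56 * 2518) = 3321 m/s

3321 m/s


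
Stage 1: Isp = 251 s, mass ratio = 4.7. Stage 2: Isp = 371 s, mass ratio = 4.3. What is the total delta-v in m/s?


dV1 = 251 * 9.81 * ln(4.7) = 3810.6 m/s
dV2 = 371 * 9.81 * ln(4.3) = 5308.6 m/s
Total dV = 3810.6 + 5308.6 = 9119.2 m/s ~ 9119 m/s

9119 m/s


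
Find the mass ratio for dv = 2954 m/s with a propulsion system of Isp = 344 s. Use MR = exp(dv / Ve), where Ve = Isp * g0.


Ve = 344 * 9.81 = 3374.64 m/s
MR = exp(2954 / 3374.64) = 2.4

2.4


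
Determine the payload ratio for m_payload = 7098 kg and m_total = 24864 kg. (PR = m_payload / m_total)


PR = 7098 / 24864 = 0.2855

0.2855


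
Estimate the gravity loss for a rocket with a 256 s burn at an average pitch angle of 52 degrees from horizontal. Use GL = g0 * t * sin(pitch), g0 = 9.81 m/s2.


GL = 9.81 * 256 * sin(52 deg) = 1979 m/s

1979 m/s


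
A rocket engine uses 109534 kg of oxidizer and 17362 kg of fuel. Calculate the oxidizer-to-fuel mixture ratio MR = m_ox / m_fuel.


MR = 109534 / 17362 = 6.31

6.31


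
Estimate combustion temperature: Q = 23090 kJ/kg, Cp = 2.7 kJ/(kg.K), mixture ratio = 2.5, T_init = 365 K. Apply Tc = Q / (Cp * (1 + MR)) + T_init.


Tc = 23090 / (2.7 * (1 + 2.5)) + 365 = 2808 K

2808 K


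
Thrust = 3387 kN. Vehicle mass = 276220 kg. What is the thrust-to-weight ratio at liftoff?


TWR = 3387000 / (276220 * 9.81) = 1.25

1.25


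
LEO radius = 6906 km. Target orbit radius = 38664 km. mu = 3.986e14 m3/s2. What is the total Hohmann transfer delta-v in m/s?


V1 = sqrt(mu/r1) = 7597.23 m/s
dV1 = V1*(sqrt(2*r2/(r1+r2)) - 1) = 2299.33 m/s
V2 = sqrt(mu/r2) = 3210.81 m/s
dV2 = V2*(1 - sqrt(2*r1/(r1+r2))) = 1443.13 m/s
Total dV = 3742 m/s

3742 m/s


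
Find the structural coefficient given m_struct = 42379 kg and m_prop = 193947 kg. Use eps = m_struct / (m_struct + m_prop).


eps = 42379 / (42379 + 193947) = 0.1793

0.1793


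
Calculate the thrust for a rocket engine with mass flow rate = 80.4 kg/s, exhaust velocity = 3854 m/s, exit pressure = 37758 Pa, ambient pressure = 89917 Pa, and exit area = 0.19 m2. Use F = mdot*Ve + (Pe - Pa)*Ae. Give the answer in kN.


F = 80.4 * 3854 + (37758 - 89917) * 0.19 = 299951.0 N = 300.0 kN

300.0 kN


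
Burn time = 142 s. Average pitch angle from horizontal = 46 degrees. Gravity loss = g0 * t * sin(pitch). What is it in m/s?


GL = 9.81 * 142 * sin(46 deg) = 1002 m/s

1002 m/s


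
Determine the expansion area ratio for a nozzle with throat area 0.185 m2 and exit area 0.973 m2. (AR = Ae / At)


AR = 0.973 / 0.185 = 5.3

5.3


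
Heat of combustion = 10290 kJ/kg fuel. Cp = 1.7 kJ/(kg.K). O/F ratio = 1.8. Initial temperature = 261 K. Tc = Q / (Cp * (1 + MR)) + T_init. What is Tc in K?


Tc = 10290 / (1.7 * (1 + 1.8)) + 261 = 2423 K

2423 K


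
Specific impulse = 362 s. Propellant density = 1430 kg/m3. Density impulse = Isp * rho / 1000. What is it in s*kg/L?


rho*Isp = 362 * 1430 / 1000 = 518 s*kg/L

518 s*kg/L


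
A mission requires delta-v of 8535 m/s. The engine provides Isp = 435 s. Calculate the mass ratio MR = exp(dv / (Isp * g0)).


Ve = 435 * 9.81 = 4267.35 m/s
MR = exp(8535 / 4267.35) = 7.39

7.39


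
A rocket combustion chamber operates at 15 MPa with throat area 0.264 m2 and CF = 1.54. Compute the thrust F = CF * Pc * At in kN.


F = 1.54 * 15e6 * 0.264 = 6.0984e+06 N = 6098.4 kN

6098.4 kN


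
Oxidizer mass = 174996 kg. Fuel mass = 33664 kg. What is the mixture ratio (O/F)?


MR = 174996 / 33664 = 5.2

5.2


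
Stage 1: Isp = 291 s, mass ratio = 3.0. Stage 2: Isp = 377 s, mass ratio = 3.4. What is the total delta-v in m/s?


dV1 = 291 * 9.81 * ln(3.0) = 3136.2 m/s
dV2 = 377 * 9.81 * ln(3.4) = 4526.0 m/s
Total dV = 3136.2 + 4526.0 = 7662.2 m/s ~ 7662 m/s

7662 m/s


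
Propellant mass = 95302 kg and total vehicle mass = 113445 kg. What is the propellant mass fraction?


PMF = 95302 / 113445 = 0.84

0.84


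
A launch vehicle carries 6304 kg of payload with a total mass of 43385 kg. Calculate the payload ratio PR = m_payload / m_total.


PR = 6304 / 43385 = 0.1453

0.1453


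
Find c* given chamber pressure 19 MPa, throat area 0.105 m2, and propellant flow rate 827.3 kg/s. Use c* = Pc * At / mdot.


c* = 19e6 * 0.105 / 827.3 = 2411 m/s

2411 m/s


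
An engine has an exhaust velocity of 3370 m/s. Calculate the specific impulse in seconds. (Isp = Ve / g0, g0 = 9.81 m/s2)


Isp = Ve / g0 = 3370 / 9.81 = 343.5 s

343.5 s


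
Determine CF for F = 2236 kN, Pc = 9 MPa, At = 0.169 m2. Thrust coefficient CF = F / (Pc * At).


CF = 2236000 / (9e6 * 0.169) = 1.47

1.47


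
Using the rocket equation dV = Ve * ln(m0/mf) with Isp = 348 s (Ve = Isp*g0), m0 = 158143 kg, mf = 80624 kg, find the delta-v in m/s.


Ve = 348 * 9.81 = 3413.88 m/s
dV = 3413.88 * ln(158143/80624) = 2300 m/s

2300 m/s


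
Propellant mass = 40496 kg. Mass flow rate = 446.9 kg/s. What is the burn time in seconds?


tb = 40496 / 446.9 = 90.6 s

90.6 s


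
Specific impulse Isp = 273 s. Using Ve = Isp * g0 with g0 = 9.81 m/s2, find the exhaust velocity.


Ve = Isp * g0 = 273 * 9.81 = 2678.1 m/s

2678.1 m/s


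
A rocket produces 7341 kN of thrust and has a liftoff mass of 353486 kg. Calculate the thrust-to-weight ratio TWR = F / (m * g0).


TWR = 7341000 / (353486 * 9.81) = 2.12

2.12


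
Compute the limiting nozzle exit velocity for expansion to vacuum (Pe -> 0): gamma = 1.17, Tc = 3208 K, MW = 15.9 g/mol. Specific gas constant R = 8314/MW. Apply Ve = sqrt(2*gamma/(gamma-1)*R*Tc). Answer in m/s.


R = 8314 / 15.9 = 522.89 J/(kg.K)
Ve = sqrt(2 * 1.17 / (1.17 - 1) * 522.89 * 3208) = 4805 m/s

4805 m/s


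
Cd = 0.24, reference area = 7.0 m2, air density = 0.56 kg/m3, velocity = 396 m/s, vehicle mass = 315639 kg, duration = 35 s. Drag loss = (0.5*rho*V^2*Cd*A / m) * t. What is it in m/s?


D = 0.5 * 0.56 * 396^2 * 0.24 * 7.0 = 73766.25 N
a = 73766.25 / 315639 = 0.2337 m/s2
dV = 0.2337 * 35 = 8.2 m/s

8.2 m/s


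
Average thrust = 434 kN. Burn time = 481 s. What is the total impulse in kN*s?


It = 434 * 481 = 208754 kN*s

208754 kN*s


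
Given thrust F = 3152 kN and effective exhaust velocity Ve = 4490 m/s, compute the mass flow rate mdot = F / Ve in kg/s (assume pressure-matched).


mdot = F / Ve = 3152000 / 4490 = 702.0 kg/s

702.0 kg/s


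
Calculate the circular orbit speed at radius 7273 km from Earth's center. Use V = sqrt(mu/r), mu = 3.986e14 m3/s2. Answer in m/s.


V = sqrt(3.986e14 / 7273000) = 7403 m/s

7403 m/s


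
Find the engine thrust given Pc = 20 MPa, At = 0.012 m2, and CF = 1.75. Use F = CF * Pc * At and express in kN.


F = 1.75 * 20e6 * 0.012 = 420000.0 N = 420.0 kN

420.0 kN


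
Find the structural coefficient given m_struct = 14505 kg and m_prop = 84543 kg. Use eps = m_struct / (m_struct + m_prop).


eps = 14505 / (14505 + 84543) = 0.1464

0.1464


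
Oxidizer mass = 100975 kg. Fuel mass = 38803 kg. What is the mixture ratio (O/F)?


MR = 100975 / 38803 = 2.6

2.6


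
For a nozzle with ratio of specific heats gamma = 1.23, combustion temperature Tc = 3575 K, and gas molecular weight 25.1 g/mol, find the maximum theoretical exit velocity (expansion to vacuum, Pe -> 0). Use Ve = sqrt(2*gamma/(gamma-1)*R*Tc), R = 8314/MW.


R = 8314 / 25.1 = 331.24 J/(kg.K)
Ve = sqrt(2 * 1.23 / (1.23 - 1) * 331.24 * 3575) = 3559 m/s

3559 m/s


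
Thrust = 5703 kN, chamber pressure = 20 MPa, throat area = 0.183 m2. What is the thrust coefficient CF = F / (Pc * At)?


CF = 5703000 / (20e6 * 0.183) = 1.56

1.56


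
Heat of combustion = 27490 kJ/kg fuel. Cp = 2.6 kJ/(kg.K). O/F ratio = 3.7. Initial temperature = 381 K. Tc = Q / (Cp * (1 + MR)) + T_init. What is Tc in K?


Tc = 27490 / (2.6 * (1 + 3.7)) + 381 = 2631 K

2631 K


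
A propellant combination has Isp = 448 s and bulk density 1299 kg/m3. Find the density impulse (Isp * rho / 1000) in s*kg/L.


rho*Isp = 448 * 1299 / 1000 = 582 s*kg/L

582 s*kg/L


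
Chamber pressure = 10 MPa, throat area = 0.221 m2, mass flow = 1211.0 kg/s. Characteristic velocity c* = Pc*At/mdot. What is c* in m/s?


c* = 10e6 * 0.221 / 1211.0 = 1825 m/s

1825 m/s


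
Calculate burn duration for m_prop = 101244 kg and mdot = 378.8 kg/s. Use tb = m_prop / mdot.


tb = 101244 / 378.8 = 267.3 s

267.3 s


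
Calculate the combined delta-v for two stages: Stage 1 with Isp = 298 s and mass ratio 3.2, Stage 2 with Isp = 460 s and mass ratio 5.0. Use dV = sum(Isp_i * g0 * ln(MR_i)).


dV1 = 298 * 9.81 * ln(3.2) = 3400.3 m/s
dV2 = 460 * 9.81 * ln(5.0) = 7262.7 m/s
Total dV = 3400.3 + 7262.7 = 10663.0 m/s ~ 10663 m/s

10663 m/s


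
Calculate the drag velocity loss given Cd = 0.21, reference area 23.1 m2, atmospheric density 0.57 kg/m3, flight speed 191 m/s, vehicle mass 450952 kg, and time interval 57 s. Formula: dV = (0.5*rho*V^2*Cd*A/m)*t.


D = 0.5 * 0.57 * 191^2 * 0.21 * 23.1 = 50436.26 N
a = 50436.26 / 450952 = 0.1118 m/s2
dV = 0.1118 * 57 = 6.4 m/s

6.4 m/s


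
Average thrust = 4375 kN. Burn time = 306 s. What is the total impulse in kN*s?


It = 4375 * 306 = 1338750 kN*s

1338750 kN*s


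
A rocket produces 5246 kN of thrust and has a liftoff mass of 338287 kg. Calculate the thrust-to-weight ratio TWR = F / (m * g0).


TWR = 5246000 / (338287 * 9.81) = 1.58

1.58


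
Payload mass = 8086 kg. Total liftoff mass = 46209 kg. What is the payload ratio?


PR = 8086 / 46209 = 0.175

0.175


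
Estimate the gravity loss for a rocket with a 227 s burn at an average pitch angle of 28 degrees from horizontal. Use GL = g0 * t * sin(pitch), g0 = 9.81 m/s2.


GL = 9.81 * 227 * sin(28 deg) = 1045 m/s

1045 m/s


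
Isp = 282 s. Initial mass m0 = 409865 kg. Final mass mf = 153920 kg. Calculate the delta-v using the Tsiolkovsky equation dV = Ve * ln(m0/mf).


Ve = 282 * 9.81 = 2766.42 m/s
dV = 2766.42 * ln(409865/153920) = 2709 m/s

2709 m/s


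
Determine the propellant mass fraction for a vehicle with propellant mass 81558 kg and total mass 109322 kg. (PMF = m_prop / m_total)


PMF = 81558 / 109322 = 0.746

0.746


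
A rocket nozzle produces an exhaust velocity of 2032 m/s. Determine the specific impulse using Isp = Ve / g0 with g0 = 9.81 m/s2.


Isp = Ve / g0 = 2032 / 9.81 = 207.1 s

207.1 s


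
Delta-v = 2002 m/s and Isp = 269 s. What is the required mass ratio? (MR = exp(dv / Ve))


Ve = 269 * 9.81 = 2638.89 m/s
MR = exp(2002 / 2638.89) = 2.135

2.135


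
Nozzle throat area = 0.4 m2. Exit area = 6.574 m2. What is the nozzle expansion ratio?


AR = 6.574 / 0.4 = 16.4

16.4


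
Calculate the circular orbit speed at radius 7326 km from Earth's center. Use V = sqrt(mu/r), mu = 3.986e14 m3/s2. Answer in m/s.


V = sqrt(3.986e14 / 7326000) = 7376 m/s

7376 m/s


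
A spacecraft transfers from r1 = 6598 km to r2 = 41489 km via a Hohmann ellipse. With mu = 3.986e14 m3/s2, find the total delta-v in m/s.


V1 = sqrt(mu/r1) = 7772.53 m/s
dV1 = V1*(sqrt(2*r2/(r1+r2)) - 1) = 2437.57 m/s
V2 = sqrt(mu/r2) = 3099.58 m/s
dV2 = V2*(1 - sqrt(2*r1/(r1+r2))) = 1475.86 m/s
Total dV = 3913 m/s

3913 m/s


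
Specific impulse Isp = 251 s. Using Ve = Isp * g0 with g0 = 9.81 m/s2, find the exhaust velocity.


Ve = Isp * g0 = 251 * 9.81 = 2462.3 m/s

2462.3 m/s


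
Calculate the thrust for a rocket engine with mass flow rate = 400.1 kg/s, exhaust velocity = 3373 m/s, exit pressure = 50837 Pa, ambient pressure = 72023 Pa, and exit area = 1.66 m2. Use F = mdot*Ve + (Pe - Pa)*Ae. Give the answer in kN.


F = 400.1 * 3373 + (50837 - 72023) * 1.66 = 1.3144e+06 N = 1314.4 kN

1314.4 kN


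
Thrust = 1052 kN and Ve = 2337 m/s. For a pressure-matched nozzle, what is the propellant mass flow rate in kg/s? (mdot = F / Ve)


mdot = F / Ve = 1052000 / 2337 = 450.1 kg/s

450.1 kg/s


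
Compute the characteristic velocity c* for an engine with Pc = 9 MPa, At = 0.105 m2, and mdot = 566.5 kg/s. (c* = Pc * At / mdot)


c* = 9e6 * 0.105 / 566.5 = 1668 m/s

1668 m/s


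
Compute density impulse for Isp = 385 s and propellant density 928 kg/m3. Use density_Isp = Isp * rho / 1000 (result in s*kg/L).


rho*Isp = 385 * 928 / 1000 = 357 s*kg/L

357 s*kg/L


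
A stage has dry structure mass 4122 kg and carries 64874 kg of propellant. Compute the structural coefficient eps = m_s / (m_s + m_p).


eps = 4122 / (4122 + 64874) = 0.0597

0.0597


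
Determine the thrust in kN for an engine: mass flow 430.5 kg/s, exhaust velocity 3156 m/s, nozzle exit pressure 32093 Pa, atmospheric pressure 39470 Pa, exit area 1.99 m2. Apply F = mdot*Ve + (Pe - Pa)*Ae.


F = 430.5 * 3156 + (32093 - 39470) * 1.99 = 1.3440e+06 N = 1344.0 kN

1344.0 kN


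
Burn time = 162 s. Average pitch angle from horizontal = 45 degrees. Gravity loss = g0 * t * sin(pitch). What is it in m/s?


GL = 9.81 * 162 * sin(45 deg) = 1124 m/s

1124 m/s


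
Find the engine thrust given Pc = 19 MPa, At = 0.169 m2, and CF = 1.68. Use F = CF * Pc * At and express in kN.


F = 1.68 * 19e6 * 0.169 = 5.3945e+06 N = 5394.5 kN

5394.5 kN


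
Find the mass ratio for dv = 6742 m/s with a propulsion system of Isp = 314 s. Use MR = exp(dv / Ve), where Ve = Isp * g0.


Ve = 314 * 9.81 = 3080.34 m/s
MR = exp(6742 / 3080.34) = 8.924

8.924


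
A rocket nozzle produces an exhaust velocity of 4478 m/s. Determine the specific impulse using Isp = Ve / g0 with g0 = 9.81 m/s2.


Isp = Ve / g0 = 4478 / 9.81 = 456.5 s

456.5 s


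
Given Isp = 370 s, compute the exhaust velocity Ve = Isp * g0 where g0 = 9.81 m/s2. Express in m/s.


Ve = Isp * g0 = 370 * 9.81 = 3629.7 m/s

3629.7 m/s


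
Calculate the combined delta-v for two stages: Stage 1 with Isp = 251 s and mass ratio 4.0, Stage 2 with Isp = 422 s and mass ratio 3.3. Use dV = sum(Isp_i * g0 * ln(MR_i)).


dV1 = 251 * 9.81 * ln(4.0) = 3413.5 m/s
dV2 = 422 * 9.81 * ln(3.3) = 4942.6 m/s
Total dV = 3413.5 + 4942.6 = 8356.1 m/s ~ 8356 m/s

8356 m/s


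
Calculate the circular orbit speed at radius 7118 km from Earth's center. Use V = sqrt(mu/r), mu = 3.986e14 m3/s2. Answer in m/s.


V = sqrt(3.986e14 / 7118000) = 7483 m/s

7483 m/s


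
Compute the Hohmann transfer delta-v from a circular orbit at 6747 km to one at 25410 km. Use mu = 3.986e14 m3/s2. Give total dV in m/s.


V1 = sqrt(mu/r1) = 7686.23 m/s
dV1 = V1*(sqrt(2*r2/(r1+r2)) - 1) = 1976.35 m/s
V2 = sqrt(mu/r2) = 3960.65 m/s
dV2 = V2*(1 - sqrt(2*r1/(r1+r2))) = 1394.99 m/s
Total dV = 3371 m/s

3371 m/s


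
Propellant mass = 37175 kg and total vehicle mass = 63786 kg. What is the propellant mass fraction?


PMF = 37175 / 63786 = 0.583

0.583


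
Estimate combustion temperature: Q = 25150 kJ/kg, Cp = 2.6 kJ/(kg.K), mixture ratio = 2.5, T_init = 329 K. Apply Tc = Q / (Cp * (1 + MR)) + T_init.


Tc = 25150 / (2.6 * (1 + 2.5)) + 329 = 3093 K

3093 K


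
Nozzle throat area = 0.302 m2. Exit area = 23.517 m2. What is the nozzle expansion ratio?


AR = 23.517 / 0.302 = 77.9

77.9


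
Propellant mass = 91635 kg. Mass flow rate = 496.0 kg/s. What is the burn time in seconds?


tb = 91635 / 496.0 = 184.7 s

184.7 s


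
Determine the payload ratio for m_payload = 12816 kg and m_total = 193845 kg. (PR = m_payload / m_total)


PR = 12816 / 193845 = 0.0661

0.0661


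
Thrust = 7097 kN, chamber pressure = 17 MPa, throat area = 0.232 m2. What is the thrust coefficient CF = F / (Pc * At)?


CF = 7097000 / (17e6 * 0.232) = 1.8

1.8


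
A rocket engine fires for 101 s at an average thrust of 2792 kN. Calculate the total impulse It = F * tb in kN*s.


It = 2792 * 101 = 281992 kN*s

281992 kN*s


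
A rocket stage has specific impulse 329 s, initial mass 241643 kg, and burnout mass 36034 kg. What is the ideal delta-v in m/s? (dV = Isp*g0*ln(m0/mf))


Ve = 329 * 9.81 = 3227.49 m/s
dV = 3227.49 * ln(241643/36034) = 6142 m/s

6142 m/s


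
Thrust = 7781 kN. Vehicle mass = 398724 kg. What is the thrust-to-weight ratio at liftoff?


TWR = 7781000 / (398724 * 9.81) = 1.99

1.99


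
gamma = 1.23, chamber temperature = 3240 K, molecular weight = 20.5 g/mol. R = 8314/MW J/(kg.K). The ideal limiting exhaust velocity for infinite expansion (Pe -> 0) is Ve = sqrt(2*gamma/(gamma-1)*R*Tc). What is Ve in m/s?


R = 8314 / 20.5 = 405.56 J/(kg.K)
Ve = sqrt(2 * 1.23 / (1.23 - 1) * 405.56 * 3240) = 3749 m/s

3749 m/s


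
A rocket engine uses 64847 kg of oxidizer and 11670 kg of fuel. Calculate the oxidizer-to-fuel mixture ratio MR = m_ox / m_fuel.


MR = 64847 / 11670 = 5.56

5.56


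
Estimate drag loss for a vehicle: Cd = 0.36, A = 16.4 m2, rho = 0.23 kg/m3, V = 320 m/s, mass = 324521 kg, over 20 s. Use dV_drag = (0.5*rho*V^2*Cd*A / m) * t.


D = 0.5 * 0.23 * 320^2 * 0.36 * 16.4 = 69525.5 N
a = 69525.5 / 324521 = 0.2142 m/s2
dV = 0.2142 * 20 = 4.3 m/s

4.3 m/s


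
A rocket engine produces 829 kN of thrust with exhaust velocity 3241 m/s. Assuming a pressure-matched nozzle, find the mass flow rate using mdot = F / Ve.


mdot = F / Ve = 829000 / 3241 = 255.8 kg/s

255.8 kg/s


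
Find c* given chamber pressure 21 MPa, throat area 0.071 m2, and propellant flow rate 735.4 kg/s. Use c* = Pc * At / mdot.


c* = 21e6 * 0.071 / 735.4 = 2027 m/s

2027 m/s


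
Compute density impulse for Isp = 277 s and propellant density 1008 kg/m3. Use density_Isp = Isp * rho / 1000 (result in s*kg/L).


rho*Isp = 277 * 1008 / 1000 = 279 s*kg/L

279 s*kg/L


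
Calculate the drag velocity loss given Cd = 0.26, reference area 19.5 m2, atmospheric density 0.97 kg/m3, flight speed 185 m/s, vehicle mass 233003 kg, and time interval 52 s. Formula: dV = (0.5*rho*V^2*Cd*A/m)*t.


D = 0.5 * 0.97 * 185^2 * 0.26 * 19.5 = 84157.56 N
a = 84157.56 / 233003 = 0.3612 m/s2
dV = 0.3612 * 52 = 18.8 m/s

18.8 m/s


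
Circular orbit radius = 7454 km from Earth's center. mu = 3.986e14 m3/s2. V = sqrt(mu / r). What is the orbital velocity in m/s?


V = sqrt(3.986e14 / 7454000) = 7313 m/s

7313 m/s


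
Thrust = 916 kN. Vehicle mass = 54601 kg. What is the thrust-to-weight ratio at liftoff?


TWR = 916000 / (54601 * 9.81) = 1.71

1.71


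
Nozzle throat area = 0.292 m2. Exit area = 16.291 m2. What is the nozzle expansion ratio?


AR = 16.291 / 0.292 = 55.8

55.8


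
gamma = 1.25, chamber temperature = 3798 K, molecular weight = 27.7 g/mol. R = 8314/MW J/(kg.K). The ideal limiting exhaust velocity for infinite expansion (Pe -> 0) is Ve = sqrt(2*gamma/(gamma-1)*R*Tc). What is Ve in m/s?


R = 8314 / 27.7 = 300.14 J/(kg.K)
Ve = sqrt(2 * 1.25 / (1.25 - 1) * 300.14 * 3798) = 3376 m/s

3376 m/s


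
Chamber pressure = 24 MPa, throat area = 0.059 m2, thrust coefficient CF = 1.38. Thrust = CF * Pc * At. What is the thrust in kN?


F = 1.38 * 24e6 * 0.059 = 1.9541e+06 N = 1954.1 kN

1954.1 kN


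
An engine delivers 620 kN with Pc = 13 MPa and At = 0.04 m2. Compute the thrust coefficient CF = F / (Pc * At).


CF = 620000 / (13e6 * 0.04) = 1.19

1.19


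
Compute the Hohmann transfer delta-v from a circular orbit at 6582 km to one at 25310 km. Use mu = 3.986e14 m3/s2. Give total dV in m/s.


V1 = sqrt(mu/r1) = 7781.97 m/s
dV1 = V1*(sqrt(2*r2/(r1+r2)) - 1) = 2022.18 m/s
V2 = sqrt(mu/r2) = 3968.47 m/s
dV2 = V2*(1 - sqrt(2*r1/(r1+r2))) = 1418.84 m/s
Total dV = 3441 m/s

3441 m/s


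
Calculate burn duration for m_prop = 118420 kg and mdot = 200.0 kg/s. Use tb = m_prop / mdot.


tb = 118420 / 200.0 = 592.1 s

592.1 s


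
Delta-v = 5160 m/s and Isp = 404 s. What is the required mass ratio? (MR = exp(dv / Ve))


Ve = 404 * 9.81 = 3963.24 m/s
MR = exp(5160 / 3963.24) = 3.677

3.677


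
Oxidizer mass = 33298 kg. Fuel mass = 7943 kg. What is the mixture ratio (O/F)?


MR = 33298 / 7943 = 4.19

4.19


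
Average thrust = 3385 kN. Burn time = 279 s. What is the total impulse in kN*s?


It = 3385 * 279 = 944415 kN*s

944415 kN*s


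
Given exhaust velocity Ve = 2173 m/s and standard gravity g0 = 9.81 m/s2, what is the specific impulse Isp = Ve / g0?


Isp = Ve / g0 = 2173 / 9.81 = 221.5 s

221.5 s


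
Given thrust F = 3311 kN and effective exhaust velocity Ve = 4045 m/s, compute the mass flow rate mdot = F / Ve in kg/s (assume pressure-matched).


mdot = F / Ve = 3311000 / 4045 = 818.5 kg/s

818.5 kg/s


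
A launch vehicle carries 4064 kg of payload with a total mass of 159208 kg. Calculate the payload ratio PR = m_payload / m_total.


PR = 4064 / 159208 = 0.0255

0.0255


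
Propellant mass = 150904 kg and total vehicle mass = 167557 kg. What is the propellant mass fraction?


PMF = 150904 / 167557 = 0.901

0.901


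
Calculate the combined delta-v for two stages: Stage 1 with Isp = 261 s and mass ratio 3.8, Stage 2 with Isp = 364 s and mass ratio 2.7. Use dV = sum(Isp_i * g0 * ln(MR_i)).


dV1 = 261 * 9.81 * ln(3.8) = 3418.2 m/s
dV2 = 364 * 9.81 * ln(2.7) = 3546.7 m/s
Total dV = 3418.2 + 3546.7 = 6964.9 m/s ~ 6965 m/s

6965 m/s


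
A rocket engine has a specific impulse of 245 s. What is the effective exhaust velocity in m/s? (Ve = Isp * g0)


Ve = Isp * g0 = 245 * 9.81 = 2403.5 m/s

2403.5 m/s


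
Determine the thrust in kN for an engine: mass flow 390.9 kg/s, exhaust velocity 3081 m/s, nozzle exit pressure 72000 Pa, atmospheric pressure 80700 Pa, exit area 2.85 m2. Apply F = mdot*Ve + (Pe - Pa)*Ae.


F = 390.9 * 3081 + (72000 - 80700) * 2.85 = 1.1796e+06 N = 1179.6 kN

1179.6 kN


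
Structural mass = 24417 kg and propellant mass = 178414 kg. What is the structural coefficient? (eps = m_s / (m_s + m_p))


eps = 24417 / (24417 + 178414) = 0.1204

0.1204


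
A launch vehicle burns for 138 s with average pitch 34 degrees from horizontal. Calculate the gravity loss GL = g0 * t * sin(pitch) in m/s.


GL = 9.81 * 138 * sin(34 deg) = 757 m/s

757 m/s


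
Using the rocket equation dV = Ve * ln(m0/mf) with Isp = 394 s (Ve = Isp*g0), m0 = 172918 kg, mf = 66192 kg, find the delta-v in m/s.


Ve = 394 * 9.81 = 3865.14 m/s
dV = 3865.14 * ln(172918/66192) = 3712 m/s

3712 m/s


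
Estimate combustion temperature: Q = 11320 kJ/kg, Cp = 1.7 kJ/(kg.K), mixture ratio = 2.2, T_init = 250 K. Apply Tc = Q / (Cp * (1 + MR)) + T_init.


Tc = 11320 / (1.7 * (1 + 2.2)) + 250 = 2331 K

2331 K


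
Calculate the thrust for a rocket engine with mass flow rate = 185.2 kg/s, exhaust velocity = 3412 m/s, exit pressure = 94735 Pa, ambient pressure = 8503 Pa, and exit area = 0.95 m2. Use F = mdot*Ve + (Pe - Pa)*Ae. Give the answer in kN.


F = 185.2 * 3412 + (94735 - 8503) * 0.95 = 713823.0 N = 713.8 kN

713.8 kN


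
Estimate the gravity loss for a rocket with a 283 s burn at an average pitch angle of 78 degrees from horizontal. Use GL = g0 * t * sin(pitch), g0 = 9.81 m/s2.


GL = 9.81 * 283 * sin(78 deg) = 2716 m/s

2716 m/s


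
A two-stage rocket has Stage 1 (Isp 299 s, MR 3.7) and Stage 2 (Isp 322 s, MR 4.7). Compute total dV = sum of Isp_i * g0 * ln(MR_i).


dV1 = 299 * 9.81 * ln(3.7) = 3837.6 m/s
dV2 = 322 * 9.81 * ln(4.7) = 4888.5 m/s
Total dV = 3837.6 + 4888.5 = 8726.1 m/s ~ 8726 m/s

8726 m/s


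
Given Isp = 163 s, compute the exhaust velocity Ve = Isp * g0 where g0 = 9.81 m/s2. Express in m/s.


Ve = Isp * g0 = 163 * 9.81 = 1599.0 m/s

1599.0 m/s


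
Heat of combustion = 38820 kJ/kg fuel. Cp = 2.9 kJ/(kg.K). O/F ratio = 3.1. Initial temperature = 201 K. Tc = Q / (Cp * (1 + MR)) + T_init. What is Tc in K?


Tc = 38820 / (2.9 * (1 + 3.1)) + 201 = 3466 K

3466 K


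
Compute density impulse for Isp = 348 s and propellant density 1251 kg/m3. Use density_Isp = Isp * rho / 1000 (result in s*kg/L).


rho*Isp = 348 * 1251 / 1000 = 435 s*kg/L

435 s*kg/L


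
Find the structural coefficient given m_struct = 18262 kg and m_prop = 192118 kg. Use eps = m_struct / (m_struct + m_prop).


eps = 18262 / (18262 + 192118) = 0.0868

0.0868


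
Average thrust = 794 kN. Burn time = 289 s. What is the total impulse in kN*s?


It = 794 * 289 = 229466 kN*s

229466 kN*s


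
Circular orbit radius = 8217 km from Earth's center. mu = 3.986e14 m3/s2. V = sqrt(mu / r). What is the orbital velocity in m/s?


V = sqrt(3.986e14 / 8217000) = 6965 m/s

6965 m/s


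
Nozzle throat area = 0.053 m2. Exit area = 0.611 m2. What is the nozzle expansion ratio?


AR = 0.611 / 0.053 = 11.5

11.5


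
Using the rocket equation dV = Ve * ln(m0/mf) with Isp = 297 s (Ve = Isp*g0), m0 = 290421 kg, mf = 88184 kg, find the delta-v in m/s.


Ve = 297 * 9.81 = 2913.57 m/s
dV = 2913.57 * ln(290421/88184) = 3473 m/s

3473 m/s


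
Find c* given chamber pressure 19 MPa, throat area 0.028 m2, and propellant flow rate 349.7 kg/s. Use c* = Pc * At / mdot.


c* = 19e6 * 0.028 / 349.7 = 1521 m/s

1521 m/s


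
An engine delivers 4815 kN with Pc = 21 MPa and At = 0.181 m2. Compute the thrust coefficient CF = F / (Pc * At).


CF = 4815000 / (21e6 * 0.181) = 1.27

1.27


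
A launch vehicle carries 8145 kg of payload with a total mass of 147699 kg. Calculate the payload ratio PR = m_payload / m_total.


PR = 8145 / 147699 = 0.0551

0.0551


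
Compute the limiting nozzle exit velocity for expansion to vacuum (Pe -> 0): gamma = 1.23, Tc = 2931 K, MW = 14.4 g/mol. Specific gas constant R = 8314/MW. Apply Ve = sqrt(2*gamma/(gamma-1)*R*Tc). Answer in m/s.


R = 8314 / 14.4 = 577.36 J/(kg.K)
Ve = sqrt(2 * 1.23 / (1.23 - 1) * 577.36 * 2931) = 4254 m/s

4254 m/s


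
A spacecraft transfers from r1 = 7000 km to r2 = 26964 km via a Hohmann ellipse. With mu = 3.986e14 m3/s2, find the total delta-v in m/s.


V1 = sqrt(mu/r1) = 7546.05 m/s
dV1 = V1*(sqrt(2*r2/(r1+r2)) - 1) = 1962.57 m/s
V2 = sqrt(mu/r2) = 3844.82 m/s
dV2 = V2*(1 - sqrt(2*r1/(r1+r2))) = 1376.34 m/s
Total dV = 3339 m/s

3339 m/s


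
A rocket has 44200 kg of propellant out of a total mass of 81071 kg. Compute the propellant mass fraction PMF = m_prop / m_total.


PMF = 44200 / 81071 = 0.545

0.545


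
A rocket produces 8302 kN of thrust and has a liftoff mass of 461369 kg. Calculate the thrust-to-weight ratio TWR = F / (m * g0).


TWR = 8302000 / (461369 * 9.81) = 1.83

1.83


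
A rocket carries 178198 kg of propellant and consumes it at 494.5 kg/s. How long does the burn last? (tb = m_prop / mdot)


tb = 178198 / 494.5 = 360.4 s

360.4 s


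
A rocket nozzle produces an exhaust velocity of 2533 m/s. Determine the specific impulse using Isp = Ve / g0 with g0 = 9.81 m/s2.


Isp = Ve / g0 = 2533 / 9.81 = 258.2 s

258.2 s


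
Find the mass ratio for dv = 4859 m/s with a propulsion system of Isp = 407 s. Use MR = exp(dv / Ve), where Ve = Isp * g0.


Ve = 407 * 9.81 = 3992.67 m/s
MR = exp(4859 / 3992.67) = 3.377

3.377


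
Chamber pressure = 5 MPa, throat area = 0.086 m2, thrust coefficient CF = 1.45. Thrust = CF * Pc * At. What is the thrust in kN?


F = 1.45 * 5e6 * 0.086 = 623500.0 N = 623.5 kN

623.5 kN


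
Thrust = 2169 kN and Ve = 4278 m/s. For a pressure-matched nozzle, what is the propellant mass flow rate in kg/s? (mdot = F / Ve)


mdot = F / Ve = 2169000 / 4278 = 507.0 kg/s

507.0 kg/s


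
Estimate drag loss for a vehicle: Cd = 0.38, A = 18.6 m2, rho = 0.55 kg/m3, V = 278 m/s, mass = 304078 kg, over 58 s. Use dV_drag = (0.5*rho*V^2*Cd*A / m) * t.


D = 0.5 * 0.55 * 278^2 * 0.38 * 18.6 = 150216.91 N
a = 150216.91 / 304078 = 0.494 m/s2
dV = 0.494 * 58 = 28.7 m/s

28.7 m/s


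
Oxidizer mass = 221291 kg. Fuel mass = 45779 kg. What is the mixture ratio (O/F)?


MR = 221291 / 45779 = 4.83

4.83


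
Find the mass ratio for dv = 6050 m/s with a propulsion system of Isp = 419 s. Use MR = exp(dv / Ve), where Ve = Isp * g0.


Ve = 419 * 9.81 = 4110.39 m/s
MR = exp(6050 / 4110.39) = 4.357

4.357


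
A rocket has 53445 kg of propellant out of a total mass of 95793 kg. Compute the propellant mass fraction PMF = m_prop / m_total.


PMF = 53445 / 95793 = 0.558

0.558


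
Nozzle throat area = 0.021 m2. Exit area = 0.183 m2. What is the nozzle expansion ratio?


AR = 0.183 / 0.021 = 8.7

8.7


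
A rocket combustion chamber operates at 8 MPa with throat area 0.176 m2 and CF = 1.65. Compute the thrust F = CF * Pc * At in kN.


F = 1.65 * 8e6 * 0.176 = 2.3232e+06 N = 2323.2 kN

2323.2 kN


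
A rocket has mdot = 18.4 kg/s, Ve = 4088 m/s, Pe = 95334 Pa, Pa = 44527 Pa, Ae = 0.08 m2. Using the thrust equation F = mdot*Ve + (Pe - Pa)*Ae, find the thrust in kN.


F = 18.4 * 4088 + (95334 - 44527) * 0.08 = 79284.0 N = 79.3 kN

79.3 kN


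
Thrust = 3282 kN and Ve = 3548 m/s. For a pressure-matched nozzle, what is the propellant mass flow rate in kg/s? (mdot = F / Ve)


mdot = F / Ve = 3282000 / 3548 = 925.0 kg/s

925.0 kg/s


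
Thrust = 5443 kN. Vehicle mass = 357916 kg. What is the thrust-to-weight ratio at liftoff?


TWR = 5443000 / (357916 * 9.81) = 1.55

1.55


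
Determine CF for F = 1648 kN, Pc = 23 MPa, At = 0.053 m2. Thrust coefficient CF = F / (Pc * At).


CF = 1648000 / (23e6 * 0.053) = 1.35

1.35


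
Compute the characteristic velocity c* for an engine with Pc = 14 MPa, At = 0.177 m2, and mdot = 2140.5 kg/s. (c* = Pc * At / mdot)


c* = 14e6 * 0.177 / 2140.5 = 1158 m/s

1158 m/s
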